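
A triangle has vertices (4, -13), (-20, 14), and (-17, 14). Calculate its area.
Using the coordinate formula: Area = (1/2)|x₁(y₂-y₃) + x₂(y₃-y₁) + x₃(y₁-y₂)|
Area = (1/2)|4(14-14) + (-20)(14-(-13)) + (-17)((-13)-14)|
Area = (1/2)|4*0 + (-20)*27 + (-17)*(-27)|
Area = (1/2)|0 + (-540) + 459|
Area = (1/2)*81 = 40.50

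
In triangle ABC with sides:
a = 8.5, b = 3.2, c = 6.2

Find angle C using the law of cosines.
cos(C) = (a² + b² - c²)/(2ab)
cos(C) = (8.5² + 3.2² - 6.2²)/(2·8.5·3.2) = 44.05/54.4 = 0.809743
C = arccos(0.809743) = 35.93°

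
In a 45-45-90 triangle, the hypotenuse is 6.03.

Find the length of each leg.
In a 45-45-90 triangle, hypotenuse = leg·√2  →  leg = hypotenuse/√2
leg = 6.03/√2 = 4.264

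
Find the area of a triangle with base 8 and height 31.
Area = (1/2) * base * height
Area = (1/2) * 8 * 31
Area = 124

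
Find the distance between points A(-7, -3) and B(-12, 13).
Using the distance formula: d = sqrt((x₂-x₁)² + (y₂-y₁)²)
dx = (-12) - (-7) = -5
dy = 13 - (-3) = 16
d = sqrt((-5)² + 16²) = sqrt(25 + 256) = sqrt(281) = 16.76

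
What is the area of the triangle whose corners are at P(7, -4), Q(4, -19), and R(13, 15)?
Using the coordinate formula: Area = (1/2)|x₁(y₂-y₃) + x₂(y₃-y₁) + x₃(y₁-y₂)|
Area = (1/2)|7((-19)-15) + 4(15-(-4)) + 13((-4)-(-19))|
Area = (1/2)|7*(-34) + 4*19 + 13*15|
Area = (1/2)|(-238) + 76 + 195|
Area = (1/2)*33 = 16.50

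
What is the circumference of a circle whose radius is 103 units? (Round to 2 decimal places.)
Circumference = 2 * pi * r
Circumference = 2 * pi * 103
Circumference = 647.17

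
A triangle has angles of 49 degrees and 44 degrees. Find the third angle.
Sum of angles in a triangle = 180 degrees
Third angle = 180 - 49 - 44
Third angle = 87 degrees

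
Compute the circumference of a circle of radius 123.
Circumference = 2 * pi * r
Circumference = 2 * pi * 123
Circumference = 772.83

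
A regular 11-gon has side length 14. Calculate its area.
For a regular 11-gon with side length s = 14:
Apothem a = s / (2*tan(pi/11)) = 14 / (2*tan(pi/11)) ≈ 23.83981
Perimeter P = 11 * 14 = 154
Area = (1/2) * P * a = (1/2) * 154 * 23.83981 = 1835.67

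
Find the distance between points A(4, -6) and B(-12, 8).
Using the distance formula: d = sqrt((x₂-x₁)² + (y₂-y₁)²)
dx = (-12) - 4 = -16
dy = 8 - (-6) = 14
d = sqrt((-16)² + 14²) = sqrt(256 + 196) = sqrt(452) = 21.26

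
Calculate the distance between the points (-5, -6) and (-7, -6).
Using the distance formula: d = sqrt((x₂-x₁)² + (y₂-y₁)²)
dx = (-7) - (-5) = -2
dy = (-6) - (-6) = 0
d = sqrt((-2)² + 0²) = sqrt(4 + 0) = sqrt(4) = 2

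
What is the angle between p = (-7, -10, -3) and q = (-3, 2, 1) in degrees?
p·q = -2, |p|² = 158, |q|² = 14
cos θ = -2/√2212 ≈ -0.04252
θ ≈ 92.44°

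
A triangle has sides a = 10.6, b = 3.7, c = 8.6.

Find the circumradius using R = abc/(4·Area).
s = (a+b+c)/2 = 11.45
Area = √(s(s-a)(s-b)(s-c)) = √(11.45·0.85·7.75·2.85) = 14.6617
R = abc/(4·Area) = (10.6·3.7·8.6)/(4·14.6617) = 337.292/58.6468 = 5.751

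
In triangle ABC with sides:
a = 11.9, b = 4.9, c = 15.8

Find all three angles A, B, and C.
By the law of cosines:
cos(A) = (b² + c² - a²)/(2bc) = 0.852751  →  A = 31.49°
cos(B) = (a² + c² - b²)/(2ac) = 0.976598  →  B = 12.42°
cos(C) = (a² + b² - c²)/(2ab) = -0.720460  →  C = 136.1°
Check: A + B + C = 180.0° ✓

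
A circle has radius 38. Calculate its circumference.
Circumference = 2 * pi * r
Circumference = 2 * pi * 38
Circumference = 238.76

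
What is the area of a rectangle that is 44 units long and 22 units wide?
Area = length * width
Area = 44 * 22
Area = 968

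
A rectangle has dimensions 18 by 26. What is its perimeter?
Perimeter = 2 * (length + width)
Perimeter = 2 * (18 + 26)
Perimeter = 2 * 44
Perimeter = 88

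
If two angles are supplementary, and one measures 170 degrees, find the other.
Supplementary angles sum to 180 degrees.
Other angle = 180 - 170
Other angle = 10 degrees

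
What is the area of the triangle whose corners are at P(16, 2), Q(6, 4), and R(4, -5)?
Using the coordinate formula: Area = (1/2)|x₁(y₂-y₃) + x₂(y₃-y₁) + x₃(y₁-y₂)|
Area = (1/2)|16(4-(-5)) + 6((-5)-2) + 4(2-4)|
Area = (1/2)|16*9 + 6*(-7) + 4*(-2)|
Area = (1/2)|144 + (-42) + (-8)|
Area = (1/2)*94 = 47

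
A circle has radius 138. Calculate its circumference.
Circumference = 2 * pi * r
Circumference = 2 * pi * 138
Circumference = 867.08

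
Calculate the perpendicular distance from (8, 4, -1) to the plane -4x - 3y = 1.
d = |(-4)(8) + (-3)(4) + 0(-1) - (1)| / √((-4)² + (-3)² + 0²) = 45/√25 = 9.0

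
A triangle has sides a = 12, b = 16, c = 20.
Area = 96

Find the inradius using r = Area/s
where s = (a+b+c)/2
s = (12+16+20)/2 = 24
r = Area/s = 96/24 = 4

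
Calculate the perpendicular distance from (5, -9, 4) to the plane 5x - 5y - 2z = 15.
d = |5(5) + (-5)(-9) + (-2)(4) - (15)| / √(5² + (-5)² + (-2)²) = 47/√54 = 6.396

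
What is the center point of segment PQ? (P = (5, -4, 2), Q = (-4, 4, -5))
Midpoint = ((5-4)/2, (-4+4)/2, (2-5)/2) = (0.5, 0, -1.5)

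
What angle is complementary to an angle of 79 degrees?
Complementary angles sum to 90 degrees.
Other angle = 90 - 79
Other angle = 11 degrees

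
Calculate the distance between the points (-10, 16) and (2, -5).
Using the distance formula: d = sqrt((x₂-x₁)² + (y₂-y₁)²)
dx = 2 - (-10) = 12
dy = (-5) - 16 = -21
d = sqrt(12² + (-21)²) = sqrt(144 + 441) = sqrt(585) = 24.19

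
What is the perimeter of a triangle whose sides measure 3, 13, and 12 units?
Perimeter = sum of all sides
Perimeter = 3 + 13 + 12
Perimeter = 28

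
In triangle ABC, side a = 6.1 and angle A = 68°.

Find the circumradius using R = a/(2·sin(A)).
R = a/(2·sin(A)) = 6.1/(2·sin(68°))
R = 6.1/(2·0.927184) = 6.1/1.854368 = 3.29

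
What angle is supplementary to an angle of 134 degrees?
Supplementary angles sum to 180 degrees.
Other angle = 180 - 134
Other angle = 46 degrees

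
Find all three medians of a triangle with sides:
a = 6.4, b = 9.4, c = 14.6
Using m_x = ½√(2y² + 2z² - x²):
m_a = ½√(2·9.4² + 2·14.6² - 6.4²) = ½√562.08 = 11.85
m_b = ½√(2·6.4² + 2·14.6² - 9.4²) = ½√419.88 = 10.25
m_c = ½√(2·6.4² + 2·9.4² - 14.6²) = ½√45.48 = 3.372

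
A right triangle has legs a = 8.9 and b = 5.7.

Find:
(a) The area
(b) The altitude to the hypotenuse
(a) Area = ½ab = ½·8.9·5.7 = 25.365
(b) Hypotenuse c = √(8.9² + 5.7²) = √111.7 = 10.5688
    Area = ½·c·h_c  →  h_c = 2·Area/c = 2·25.365/10.5688 = 4.8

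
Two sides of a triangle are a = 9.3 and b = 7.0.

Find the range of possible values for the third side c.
By the triangle inequality: |a - b| < c < a + b
|9.3 - 7.0| < c < 9.3 + 7.0
2.3 < c < 16.3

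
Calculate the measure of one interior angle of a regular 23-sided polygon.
Interior angle of a regular n-gon = (n-2)*180/n
Interior angle = (23-2)*180/23
Interior angle = 21*180/23
Interior angle = 3780/23
Interior angle = 164.35 degrees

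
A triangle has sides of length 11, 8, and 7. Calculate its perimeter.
Perimeter = sum of all sides
Perimeter = 11 + 8 + 7
Perimeter = 26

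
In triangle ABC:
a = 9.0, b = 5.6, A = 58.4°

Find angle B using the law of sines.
sin(B)/b = sin(A)/a
sin(B) = b·sin(A)/a = 5.6·sin(58.4°)/9.0 = 0.529963
B = arcsin(0.529963) = 32°  (b ≤ a, so B ≤ A and the acute solution is unique)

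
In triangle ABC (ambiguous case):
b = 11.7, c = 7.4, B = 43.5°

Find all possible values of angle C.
sin(C)/c = sin(B)/b  →  sin(C) = c·sin(B)/b = 7.4·sin(43.5°)/11.7 = 0.435370
C₁ = arcsin(0.435370) = 25.81°,  C₂ = 180° - C₁ = 154.19°
Check C₂: A = 180° - 43.5° - 154.19° = -17.69° ≤ 0, rejected
C = 25.81° (one solution)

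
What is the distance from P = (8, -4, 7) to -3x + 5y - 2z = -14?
d = |(-3)(8) + 5(-4) + (-2)(7) - (-14)| / √((-3)² + 5² + (-2)²) = 44/√38 = 7.138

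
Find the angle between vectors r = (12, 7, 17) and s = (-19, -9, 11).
r·s = -104, |r|² = 482, |s|² = 563
cos θ = -104/√271366 ≈ -0.1996
θ ≈ 101.5°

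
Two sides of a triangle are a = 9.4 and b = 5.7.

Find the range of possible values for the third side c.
By the triangle inequality: |a - b| < c < a + b
|9.4 - 5.7| < c < 9.4 + 5.7
3.7 < c < 15.1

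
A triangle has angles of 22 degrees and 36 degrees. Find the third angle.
Sum of angles in a triangle = 180 degrees
Third angle = 180 - 22 - 36
Third angle = 122 degrees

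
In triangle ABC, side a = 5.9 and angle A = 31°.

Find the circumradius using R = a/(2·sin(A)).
R = a/(2·sin(A)) = 5.9/(2·sin(31°))
R = 5.9/(2·0.515038) = 5.9/1.030076 = 5.728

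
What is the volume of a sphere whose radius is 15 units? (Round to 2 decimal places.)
Volume = (4/3) * pi * r³
Volume = (4/3) * pi * 15³
Volume = (4/3) * pi * 3375
Volume = 14137.17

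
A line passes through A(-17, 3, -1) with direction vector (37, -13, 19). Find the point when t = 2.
P(2) = (-17 + 37(2), 3 + (-13)(2), -1 + 19(2)) = (57, -23, 37)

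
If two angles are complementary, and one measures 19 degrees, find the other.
Complementary angles sum to 90 degrees.
Other angle = 90 - 19
Other angle = 71 degrees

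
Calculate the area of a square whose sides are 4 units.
Area = s²
Area = 4²
Area = 16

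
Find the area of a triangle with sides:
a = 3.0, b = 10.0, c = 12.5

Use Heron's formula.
s = (a+b+c)/2 = (3.0+10.0+12.5)/2 = 12.75
A = √(s(s-a)(s-b)(s-c)) = √(12.75·9.75·2.75·0.25)
A = √85.4648 = 9.245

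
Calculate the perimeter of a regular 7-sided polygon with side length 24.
Perimeter = number of sides * side length
Perimeter = 7 * 24
Perimeter = 168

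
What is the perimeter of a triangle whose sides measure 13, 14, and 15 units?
Perimeter = sum of all sides
Perimeter = 13 + 14 + 15
Perimeter = 42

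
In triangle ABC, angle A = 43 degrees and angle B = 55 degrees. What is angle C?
Sum of angles in a triangle = 180 degrees
Third angle = 180 - 43 - 55
Third angle = 82 degrees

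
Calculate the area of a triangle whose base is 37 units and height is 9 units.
Area = (1/2) * base * height
Area = (1/2) * 37 * 9
Area = 166.50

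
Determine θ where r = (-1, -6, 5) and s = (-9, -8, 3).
r·s = 72, |r|² = 62, |s|² = 154
cos θ = 72/√9548 ≈ 0.7368
θ ≈ 42.54°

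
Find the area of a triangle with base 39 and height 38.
Area = (1/2) * base * height
Area = (1/2) * 39 * 38
Area = 741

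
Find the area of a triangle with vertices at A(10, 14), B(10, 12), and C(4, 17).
Using the coordinate formula: Area = (1/2)|x₁(y₂-y₃) + x₂(y₃-y₁) + x₃(y₁-y₂)|
Area = (1/2)|10(12-17) + 10(17-14) + 4(14-12)|
Area = (1/2)|10*(-5) + 10*3 + 4*2|
Area = (1/2)|(-50) + 30 + 8|
Area = (1/2)*12 = 6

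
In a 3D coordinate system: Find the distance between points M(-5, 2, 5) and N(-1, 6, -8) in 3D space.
d = √[(4)² + (4)² + (-13)²] = √201 = 14.18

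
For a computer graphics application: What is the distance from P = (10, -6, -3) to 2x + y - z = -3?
d = |2(10) + 1(-6) + (-1)(-3) - (-3)| / √(2² + 1² + (-1)²) = 20/√6 = 8.165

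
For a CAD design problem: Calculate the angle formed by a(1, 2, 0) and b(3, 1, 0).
a·b = 5, |a|² = 5, |b|² = 10
cos θ = 5/√50 ≈ 0.7071
θ ≈ 45.0°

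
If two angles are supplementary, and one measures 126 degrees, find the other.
Supplementary angles sum to 180 degrees.
Other angle = 180 - 126
Other angle = 54 degrees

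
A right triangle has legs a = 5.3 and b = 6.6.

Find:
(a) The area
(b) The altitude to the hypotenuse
(a) Area = ½ab = ½·5.3·6.6 = 17.49
(b) Hypotenuse c = √(5.3² + 6.6²) = √71.65 = 8.46463
    Area = ½·c·h_c  →  h_c = 2·Area/c = 2·17.49/8.46463 = 4.132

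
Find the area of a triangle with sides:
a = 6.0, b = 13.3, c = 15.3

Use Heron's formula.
s = (a+b+c)/2 = (6.0+13.3+15.3)/2 = 17.3
A = √(s(s-a)(s-b)(s-c)) = √(17.3·11.3·4·2)
A = √1563.92 = 39.55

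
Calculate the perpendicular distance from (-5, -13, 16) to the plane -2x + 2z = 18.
d = |(-2)(-5) + 0(-13) + 2(16) - (18)| / √((-2)² + 0² + 2²) = 24/√8 = 8.485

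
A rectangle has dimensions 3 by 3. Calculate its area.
Area = length * width
Area = 3 * 3
Area = 9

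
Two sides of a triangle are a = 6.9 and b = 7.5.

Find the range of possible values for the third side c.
By the triangle inequality: |a - b| < c < a + b
|6.9 - 7.5| < c < 6.9 + 7.5
0.6 < c < 14.4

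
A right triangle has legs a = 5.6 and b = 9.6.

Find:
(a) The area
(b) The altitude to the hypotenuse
(a) Area = ½ab = ½·5.6·9.6 = 26.88
(b) Hypotenuse c = √(5.6² + 9.6²) = √123.52 = 11.114
    Area = ½·c·h_c  →  h_c = 2·Area/c = 2·26.88/11.114 = 4.837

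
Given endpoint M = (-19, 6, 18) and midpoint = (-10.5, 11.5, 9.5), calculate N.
N = (2×(-10.5) - (-19), 2×11.5 - 6, 2×9.5 - 18) = (-2, 17, 1)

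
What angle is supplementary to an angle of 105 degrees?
Supplementary angles sum to 180 degrees.
Other angle = 180 - 105
Other angle = 75 degrees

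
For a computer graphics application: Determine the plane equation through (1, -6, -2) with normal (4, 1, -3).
d = n·P = (4)(1) + (1)(-6) + (-3)(-2) = 4
Plane: 4x + y - 3z = 4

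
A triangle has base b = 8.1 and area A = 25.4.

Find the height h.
A = ½bh  →  h = 2A/b
h = 2·25.4/8.1 = 6.272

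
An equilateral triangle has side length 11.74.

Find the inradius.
For an equilateral triangle, r = s/(2√3) where s is the side.
r = 11.74/(2√3) = 11.74/3.464102 = 3.389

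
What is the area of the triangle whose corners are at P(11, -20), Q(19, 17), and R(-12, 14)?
Using the coordinate formula: Area = (1/2)|x₁(y₂-y₃) + x₂(y₃-y₁) + x₃(y₁-y₂)|
Area = (1/2)|11(17-14) + 19(14-(-20)) + (-12)((-20)-17)|
Area = (1/2)|11*3 + 19*34 + (-12)*(-37)|
Area = (1/2)|33 + 646 + 444|
Area = (1/2)*1123 = 561.50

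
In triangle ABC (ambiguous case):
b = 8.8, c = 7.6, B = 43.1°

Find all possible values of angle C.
sin(C)/c = sin(B)/b  →  sin(C) = c·sin(B)/b = 7.6·sin(43.1°)/8.8 = 0.590100
C₁ = arcsin(0.590100) = 36.16°,  C₂ = 180° - C₁ = 143.84°
Check C₂: A = 180° - 43.1° - 143.84° = -6.94° ≤ 0, rejected
C = 36.16° (one solution)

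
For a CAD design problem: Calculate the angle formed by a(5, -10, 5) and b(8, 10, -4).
a·b = -80, |a|² = 150, |b|² = 180
cos θ = -80/√27000 ≈ -0.4869
θ ≈ 119.1°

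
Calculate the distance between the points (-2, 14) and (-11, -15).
Using the distance formula: d = sqrt((x₂-x₁)² + (y₂-y₁)²)
dx = (-11) - (-2) = -9
dy = (-15) - 14 = -29
d = sqrt((-9)² + (-29)²) = sqrt(81 + 841) = sqrt(922) = 30.36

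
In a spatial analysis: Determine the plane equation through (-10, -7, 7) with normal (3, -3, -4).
d = n·P = (3)(-10) + (-3)(-7) + (-4)(7) = -37
Plane: 3x - 3y - 4z = -37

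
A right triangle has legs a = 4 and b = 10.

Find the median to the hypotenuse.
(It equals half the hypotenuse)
Hypotenuse c = √(4² + 10²) = √116 = 10.7703
Median to hypotenuse = c/2 = 5.385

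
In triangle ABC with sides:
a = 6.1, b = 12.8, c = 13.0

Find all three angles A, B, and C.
By the law of cosines:
cos(A) = (b² + c² - a²)/(2bc) = 0.888311  →  A = 27.34°
cos(B) = (a² + c² - b²)/(2ac) = 0.267150  →  B = 74.51°
cos(C) = (a² + b² - c²)/(2ab) = 0.205238  →  C = 78.16°
Check: A + B + C = 180.0° ✓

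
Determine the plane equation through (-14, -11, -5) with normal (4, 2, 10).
d = n·P = (4)(-14) + (2)(-11) + (10)(-5) = -128
Plane: 4x + 2y + 10z = -128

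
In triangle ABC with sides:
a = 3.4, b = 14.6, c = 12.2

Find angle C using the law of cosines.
cos(C) = (a² + b² - c²)/(2ab)
cos(C) = (3.4² + 14.6² - 12.2²)/(2·3.4·14.6) = 75.88/99.28 = 0.764303
C = arccos(0.764303) = 40.15°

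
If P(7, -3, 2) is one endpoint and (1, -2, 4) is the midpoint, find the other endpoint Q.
Q = (2×1 - 7, 2×(-2) - (-3), 2×4 - 2) = (-5, -1, 6)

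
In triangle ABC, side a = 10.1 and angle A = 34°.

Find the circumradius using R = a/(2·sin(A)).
R = a/(2·sin(A)) = 10.1/(2·sin(34°))
R = 10.1/(2·0.559193) = 10.1/1.118386 = 9.031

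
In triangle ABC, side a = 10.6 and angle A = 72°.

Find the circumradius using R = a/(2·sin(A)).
R = a/(2·sin(A)) = 10.6/(2·sin(72°))
R = 10.6/(2·0.951057) = 10.6/1.902113 = 5.573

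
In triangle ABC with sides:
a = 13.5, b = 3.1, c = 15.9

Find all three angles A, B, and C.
By the law of cosines:
cos(A) = (b² + c² - a²)/(2bc) = 0.813248  →  A = 35.59°
cos(B) = (a² + c² - b²)/(2ac) = 0.991032  →  B = 7.679°
cos(C) = (a² + b² - c²)/(2ab) = -0.728196  →  C = 136.7°
Check: A + B + C = 180.0° ✓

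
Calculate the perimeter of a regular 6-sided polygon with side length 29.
Perimeter = number of sides * side length
Perimeter = 6 * 29
Perimeter = 174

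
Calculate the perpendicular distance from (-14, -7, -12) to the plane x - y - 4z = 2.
d = |1(-14) + (-1)(-7) + (-4)(-12) - (2)| / √(1² + (-1)² + (-4)²) = 39/√18 = 9.192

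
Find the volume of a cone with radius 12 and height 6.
Volume = (1/3) * pi * r² * h
Volume = (1/3) * pi * 12² * 6
Volume = (1/3) * pi * 144 * 6
Volume = (1/3) * pi * 864
Volume = 904.78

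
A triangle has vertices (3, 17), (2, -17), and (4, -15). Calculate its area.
Using the coordinate formula: Area = (1/2)|x₁(y₂-y₃) + x₂(y₃-y₁) + x₃(y₁-y₂)|
Area = (1/2)|3((-17)-(-15)) + 2((-15)-17) + 4(17-(-17))|
Area = (1/2)|3*(-2) + 2*(-32) + 4*34|
Area = (1/2)|(-6) + (-64) + 136|
Area = (1/2)*66 = 33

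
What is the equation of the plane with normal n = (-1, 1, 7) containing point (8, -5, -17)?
d = n·P = (-1)(8) + (1)(-5) + (7)(-17) = -132
Plane: -x + y + 7z = -132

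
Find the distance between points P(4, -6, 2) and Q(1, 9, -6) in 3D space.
d = √[(-3)² + (15)² + (-8)²] = √298 = 17.26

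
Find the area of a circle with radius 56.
Area = pi * r²
Area = pi * 56²
Area = pi * 3136
Area = 9852.03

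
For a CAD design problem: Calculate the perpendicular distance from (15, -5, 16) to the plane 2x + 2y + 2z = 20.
d = |2(15) + 2(-5) + 2(16) - (20)| / √(2² + 2² + 2²) = 32/√12 = 9.238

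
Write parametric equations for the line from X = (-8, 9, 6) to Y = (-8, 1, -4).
Direction vector d = Y - X = (0, -8, -10)
x = -8, y = 9 - 8t, z = 6 - 10t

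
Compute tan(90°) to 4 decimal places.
tan(90 degrees) = undefined
Decimal approximation: undefined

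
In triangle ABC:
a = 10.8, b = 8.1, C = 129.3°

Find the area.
Using A = ½ab·sin(C):
A = ½·10.8·8.1·sin(129.3°) = ½·87.48·0.773840 = 33.85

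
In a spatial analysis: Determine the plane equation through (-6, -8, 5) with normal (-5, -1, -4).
d = n·P = (-5)(-6) + (-1)(-8) + (-4)(5) = 18
Plane: -5x - y - 4z = 18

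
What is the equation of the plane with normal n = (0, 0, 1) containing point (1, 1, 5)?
d = n·P = (0)(1) + (0)(1) + (1)(5) = 5
Plane: z = 5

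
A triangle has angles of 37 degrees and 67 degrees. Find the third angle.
Sum of angles in a triangle = 180 degrees
Third angle = 180 - 37 - 67
Third angle = 76 degrees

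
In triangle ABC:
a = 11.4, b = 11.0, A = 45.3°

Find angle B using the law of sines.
sin(B)/b = sin(A)/a
sin(B) = b·sin(A)/a = 11.0·sin(45.3°)/11.4 = 0.685859
B = arcsin(0.685859) = 43.3°  (b ≤ a, so B ≤ A and the acute solution is unique)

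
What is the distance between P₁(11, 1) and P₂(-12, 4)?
Using the distance formula: d = sqrt((x₂-x₁)² + (y₂-y₁)²)
dx = (-12) - 11 = -23
dy = 4 - 1 = 3
d = sqrt((-23)² + 3²) = sqrt(529 + 9) = sqrt(538) = 23.19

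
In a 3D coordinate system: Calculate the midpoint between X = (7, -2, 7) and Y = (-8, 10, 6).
Midpoint = ((7-8)/2, (-2+10)/2, (7+6)/2) = (-0.5, 4, 6.5)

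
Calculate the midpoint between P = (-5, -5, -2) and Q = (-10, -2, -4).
Midpoint = ((-5-10)/2, (-5-2)/2, (-2-4)/2) = (-7.5, -3.5, -3)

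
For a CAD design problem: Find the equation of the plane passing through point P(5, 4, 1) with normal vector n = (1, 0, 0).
d = n·P = (1)(5) + (0)(4) + (0)(1) = 5
Plane: x = 5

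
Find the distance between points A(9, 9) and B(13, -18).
Using the distance formula: d = sqrt((x₂-x₁)² + (y₂-y₁)²)
dx = 13 - 9 = 4
dy = (-18) - 9 = -27
d = sqrt(4² + (-27)²) = sqrt(16 + 729) = sqrt(745) = 27.29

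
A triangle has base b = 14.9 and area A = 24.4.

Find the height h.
A = ½bh  →  h = 2A/b
h = 2·24.4/14.9 = 3.275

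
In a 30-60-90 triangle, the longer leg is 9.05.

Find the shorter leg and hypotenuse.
In a 30-60-90 triangle, sides are in ratio 1 : √3 : 2.
Long leg = short leg·√3  →  short leg = 9.05/√3 = 5.225
Hypotenuse = 2·(short leg) = 2·9.05/√3 = 10.45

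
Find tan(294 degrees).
tan(294 degrees) = -2.246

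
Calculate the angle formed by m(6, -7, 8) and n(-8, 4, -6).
m·n = -124, |m|² = 149, |n|² = 116
cos θ = -124/√17284 ≈ -0.9432
θ ≈ 160.6°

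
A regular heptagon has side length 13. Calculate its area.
For a regular 7-gon with side length s = 13:
Apothem a = s / (2*tan(pi/7)) = 13 / (2*tan(pi/7)) ≈ 13.4974
Perimeter P = 7 * 13 = 91
Area = (1/2) * P * a = (1/2) * 91 * 13.4974 = 614.13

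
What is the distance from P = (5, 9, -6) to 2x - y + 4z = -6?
d = |2(5) + (-1)(9) + 4(-6) - (-6)| / √(2² + (-1)² + 4²) = 17/√21 = 3.71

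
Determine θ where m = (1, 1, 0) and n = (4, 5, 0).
m·n = 9, |m|² = 2, |n|² = 41
cos θ = 9/√82 ≈ 0.9939
θ ≈ 6.34°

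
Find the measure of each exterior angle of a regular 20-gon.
Exterior angle of a regular n-gon = 360/n
Exterior angle = 360/20
Exterior angle = 18 degrees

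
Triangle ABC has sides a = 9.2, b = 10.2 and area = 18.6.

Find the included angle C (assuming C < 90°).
Area = ½ab·sin(C)  →  sin(C) = 2·Area/(ab)
sin(C) = 2·18.6/(9.2·10.2) = 0.396419
C = arcsin(0.396419) = 23.35°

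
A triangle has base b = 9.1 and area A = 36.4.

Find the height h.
A = ½bh  →  h = 2A/b
h = 2·36.4/9.1 = 8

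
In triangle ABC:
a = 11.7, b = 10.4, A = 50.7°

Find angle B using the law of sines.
sin(B)/b = sin(A)/a
sin(B) = b·sin(A)/a = 10.4·sin(50.7°)/11.7 = 0.687858
B = arcsin(0.687858) = 43.46°  (b ≤ a, so B ≤ A and the acute solution is unique)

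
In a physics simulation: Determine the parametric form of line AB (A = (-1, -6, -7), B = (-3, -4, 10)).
Direction vector d = B - A = (-2, 2, 17)
x = -1 - 2t, y = -6 + 2t, z = -7 + 17t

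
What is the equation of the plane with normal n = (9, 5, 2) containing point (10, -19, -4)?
d = n·P = (9)(10) + (5)(-19) + (2)(-4) = -13
Plane: 9x + 5y + 2z = -13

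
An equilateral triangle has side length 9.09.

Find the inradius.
For an equilateral triangle, r = s/(2√3) where s is the side.
r = 9.09/(2√3) = 9.09/3.464102 = 2.624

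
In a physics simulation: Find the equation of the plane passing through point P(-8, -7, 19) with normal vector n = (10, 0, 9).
d = n·P = (10)(-8) + (0)(-7) + (9)(19) = 91
Plane: 10x + 9z = 91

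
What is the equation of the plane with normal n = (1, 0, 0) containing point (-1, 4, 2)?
d = n·P = (1)(-1) + (0)(4) + (0)(2) = -1
Plane: x = -1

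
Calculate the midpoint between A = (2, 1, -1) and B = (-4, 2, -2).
Midpoint = ((2-4)/2, (1+2)/2, (-1-2)/2) = (-1, 1.5, -1.5)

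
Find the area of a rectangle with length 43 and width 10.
Area = length * width
Area = 43 * 10
Area = 430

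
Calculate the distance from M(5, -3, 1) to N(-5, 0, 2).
d = √[(-10)² + (3)² + (1)²] = √110 = 10.49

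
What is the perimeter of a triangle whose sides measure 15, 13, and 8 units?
Perimeter = sum of all sides
Perimeter = 15 + 13 + 8
Perimeter = 36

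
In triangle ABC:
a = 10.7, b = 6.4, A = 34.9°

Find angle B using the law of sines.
sin(B)/b = sin(A)/a
sin(B) = b·sin(A)/a = 6.4·sin(34.9°)/10.7 = 0.342218
B = arcsin(0.342218) = 20.01°  (b ≤ a, so B ≤ A and the acute solution is unique)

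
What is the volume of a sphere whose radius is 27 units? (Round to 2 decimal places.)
Volume = (4/3) * pi * r³
Volume = (4/3) * pi * 27³
Volume = (4/3) * pi * 19683
Volume = 82447.96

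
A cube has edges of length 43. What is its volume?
Volume = s³
Volume = 43³
Volume = 79507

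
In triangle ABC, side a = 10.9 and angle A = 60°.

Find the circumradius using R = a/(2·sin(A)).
R = a/(2·sin(A)) = 10.9/(2·sin(60°))
R = 10.9/(2·0.866025) = 10.9/1.732051 = 6.293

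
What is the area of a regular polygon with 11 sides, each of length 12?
For a regular 11-gon with side length s = 12:
Apothem a = s / (2*tan(pi/11)) = 12 / (2*tan(pi/11)) ≈ 20.4341
Perimeter P = 11 * 12 = 132
Area = (1/2) * P * a = (1/2) * 132 * 20.4341 = 1348.65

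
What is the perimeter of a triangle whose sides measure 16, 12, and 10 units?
Perimeter = sum of all sides
Perimeter = 16 + 12 + 10
Perimeter = 38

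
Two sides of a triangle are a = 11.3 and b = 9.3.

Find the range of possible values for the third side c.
By the triangle inequality: |a - b| < c < a + b
|11.3 - 9.3| < c < 11.3 + 9.3
2 < c < 20.6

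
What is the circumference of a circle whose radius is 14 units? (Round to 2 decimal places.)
Circumference = 2 * pi * r
Circumference = 2 * pi * 14
Circumference = 87.96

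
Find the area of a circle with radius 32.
Area = pi * r²
Area = pi * 32²
Area = pi * 1024
Area = 3216.99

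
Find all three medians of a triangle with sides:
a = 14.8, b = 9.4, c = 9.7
Using m_x = ½√(2y² + 2z² - x²):
m_a = ½√(2·9.4² + 2·9.7² - 14.8²) = ½√145.86 = 6.039
m_b = ½√(2·14.8² + 2·9.7² - 9.4²) = ½√537.9 = 11.6
m_c = ½√(2·14.8² + 2·9.4² - 9.7²) = ½√520.71 = 11.41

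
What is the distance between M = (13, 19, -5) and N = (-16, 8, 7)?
d = √[(-29)² + (-11)² + (12)²] = √1106 = 33.26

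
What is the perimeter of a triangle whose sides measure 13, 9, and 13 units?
Perimeter = sum of all sides
Perimeter = 13 + 9 + 13
Perimeter = 35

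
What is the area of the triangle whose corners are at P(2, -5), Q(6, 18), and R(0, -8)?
Using the coordinate formula: Area = (1/2)|x₁(y₂-y₃) + x₂(y₃-y₁) + x₃(y₁-y₂)|
Area = (1/2)|2(18-(-8)) + 6((-8)-(-5)) + 0((-5)-18)|
Area = (1/2)|2*26 + 6*(-3) + 0*(-23)|
Area = (1/2)|52 + (-18) + 0|
Area = (1/2)*34 = 17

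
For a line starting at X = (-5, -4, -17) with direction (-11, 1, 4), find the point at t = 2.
P(2) = (-5 + (-11)(2), -4 + 1(2), -17 + 4(2)) = (-27, -2, -9)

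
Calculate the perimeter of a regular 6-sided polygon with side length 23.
Perimeter = number of sides * side length
Perimeter = 6 * 23
Perimeter = 138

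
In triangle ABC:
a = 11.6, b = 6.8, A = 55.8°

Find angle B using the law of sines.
sin(B)/b = sin(A)/a
sin(B) = b·sin(A)/a = 6.8·sin(55.8°)/11.6 = 0.484840
B = arcsin(0.484840) = 29°  (b ≤ a, so B ≤ A and the acute solution is unique)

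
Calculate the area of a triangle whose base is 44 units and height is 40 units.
Area = (1/2) * base * height
Area = (1/2) * 44 * 40
Area = 880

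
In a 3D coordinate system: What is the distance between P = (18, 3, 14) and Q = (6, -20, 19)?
d = √[(-12)² + (-23)² + (5)²] = √698 = 26.42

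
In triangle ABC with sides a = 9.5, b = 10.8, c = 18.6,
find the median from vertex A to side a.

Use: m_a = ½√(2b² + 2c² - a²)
m_a = ½√(2·10.8² + 2·18.6² - 9.5²)
m_a = ½√(233.28 + 691.92 - 90.25) = ½√834.95 = 14.45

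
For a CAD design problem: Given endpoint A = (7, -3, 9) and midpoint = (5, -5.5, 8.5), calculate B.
B = (2×5 - 7, 2×(-5.5) - (-3), 2×8.5 - 9) = (3, -8, 8)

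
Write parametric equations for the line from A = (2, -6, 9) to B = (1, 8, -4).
Direction vector d = B - A = (-1, 14, -13)
x = 2 - t, y = -6 + 14t, z = 9 - 13t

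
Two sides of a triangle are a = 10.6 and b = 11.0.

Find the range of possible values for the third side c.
By the triangle inequality: |a - b| < c < a + b
|10.6 - 11.0| < c < 10.6 + 11.0
0.4 < c < 21.6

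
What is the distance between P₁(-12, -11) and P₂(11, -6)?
Using the distance formula: d = sqrt((x₂-x₁)² + (y₂-y₁)²)
dx = 11 - (-12) = 23
dy = (-6) - (-11) = 5
d = sqrt(23² + 5²) = sqrt(529 + 25) = sqrt(554) = 23.54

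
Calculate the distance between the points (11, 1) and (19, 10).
Using the distance formula: d = sqrt((x₂-x₁)² + (y₂-y₁)²)
dx = 19 - 11 = 8
dy = 10 - 1 = 9
d = sqrt(8² + 9²) = sqrt(64 + 81) = sqrt(145) = 12.04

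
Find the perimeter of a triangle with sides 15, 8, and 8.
Perimeter = sum of all sides
Perimeter = 15 + 8 + 8
Perimeter = 31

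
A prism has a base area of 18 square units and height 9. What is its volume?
Volume = base area * height
Volume = 18 * 9
Volume = 162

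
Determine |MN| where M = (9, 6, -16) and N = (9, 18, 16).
d = √[(0)² + (12)² + (32)²] = √1168 = 34.18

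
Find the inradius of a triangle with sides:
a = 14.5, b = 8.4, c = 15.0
s = (a+b+c)/2 = (14.5+8.4+15.0)/2 = 18.95
Area = √(s(s-a)(s-b)(s-c)) = √(18.95·4.45·10.55·3.95) = 59.2802
r = Area/s = 59.2802/18.95 = 3.128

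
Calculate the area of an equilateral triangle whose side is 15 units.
Area = (sqrt(3)/4) * s²
Area = (sqrt(3)/4) * 15²
Area = (sqrt(3)/4) * 225
Area = 97.43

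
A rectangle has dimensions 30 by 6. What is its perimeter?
Perimeter = 2 * (length + width)
Perimeter = 2 * (30 + 6)
Perimeter = 2 * 36
Perimeter = 72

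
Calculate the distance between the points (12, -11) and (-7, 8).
Using the distance formula: d = sqrt((x₂-x₁)² + (y₂-y₁)²)
dx = (-7) - 12 = -19
dy = 8 - (-11) = 19
d = sqrt((-19)² + 19²) = sqrt(361 + 361) = sqrt(722) = 26.87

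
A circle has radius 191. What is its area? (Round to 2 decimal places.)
Area = pi * r²
Area = pi * 191²
Area = pi * 36481
Area = 114608.44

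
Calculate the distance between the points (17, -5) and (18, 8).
Using the distance formula: d = sqrt((x₂-x₁)² + (y₂-y₁)²)
dx = 18 - 17 = 1
dy = 8 - (-5) = 13
d = sqrt(1² + 13²) = sqrt(1 + 169) = sqrt(170) = 13.04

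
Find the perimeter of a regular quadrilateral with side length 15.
Perimeter = number of sides * side length
Perimeter = 4 * 15
Perimeter = 60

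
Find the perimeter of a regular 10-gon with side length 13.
Perimeter = number of sides * side length
Perimeter = 10 * 13
Perimeter = 130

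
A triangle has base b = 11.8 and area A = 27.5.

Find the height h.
A = ½bh  →  h = 2A/b
h = 2·27.5/11.8 = 4.661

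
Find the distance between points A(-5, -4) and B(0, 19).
Using the distance formula: d = sqrt((x₂-x₁)² + (y₂-y₁)²)
dx = 0 - (-5) = 5
dy = 19 - (-4) = 23
d = sqrt(5² + 23²) = sqrt(25 + 529) = sqrt(554) = 23.54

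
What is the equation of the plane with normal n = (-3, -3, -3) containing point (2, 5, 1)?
d = n·P = (-3)(2) + (-3)(5) + (-3)(1) = -24
Plane: -3x - 3y - 3z = -24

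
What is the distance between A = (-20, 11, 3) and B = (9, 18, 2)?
d = √[(29)² + (7)² + (-1)²] = √891 = 29.85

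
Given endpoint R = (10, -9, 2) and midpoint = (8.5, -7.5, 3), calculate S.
S = (2×8.5 - 10, 2×(-7.5) - (-9), 2×3 - 2) = (7, -6, 4)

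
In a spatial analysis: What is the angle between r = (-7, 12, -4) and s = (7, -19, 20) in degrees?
r·s = -357, |r|² = 209, |s|² = 810
cos θ = -357/√169290 ≈ -0.8677
θ ≈ 150.2°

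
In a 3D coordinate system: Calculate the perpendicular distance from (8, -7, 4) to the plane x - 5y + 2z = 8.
d = |1(8) + (-5)(-7) + 2(4) - (8)| / √(1² + (-5)² + 2²) = 43/√30 = 7.851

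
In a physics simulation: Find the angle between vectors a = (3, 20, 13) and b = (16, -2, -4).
a·b = -44, |a|² = 578, |b|² = 276
cos θ = -44/√159528 ≈ -0.1102
θ ≈ 96.32°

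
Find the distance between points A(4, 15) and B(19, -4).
Using the distance formula: d = sqrt((x₂-x₁)² + (y₂-y₁)²)
dx = 19 - 4 = 15
dy = (-4) - 15 = -19
d = sqrt(15² + (-19)²) = sqrt(225 + 361) = sqrt(586) = 24.21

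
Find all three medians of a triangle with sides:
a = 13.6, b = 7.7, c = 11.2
Using m_x = ½√(2y² + 2z² - x²):
m_a = ½√(2·7.7² + 2·11.2² - 13.6²) = ½√184.5 = 6.792
m_b = ½√(2·13.6² + 2·11.2² - 7.7²) = ½√561.51 = 11.85
m_c = ½√(2·13.6² + 2·7.7² - 11.2²) = ½√363.06 = 9.527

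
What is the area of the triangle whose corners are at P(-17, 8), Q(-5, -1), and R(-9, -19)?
Using the coordinate formula: Area = (1/2)|x₁(y₂-y₃) + x₂(y₃-y₁) + x₃(y₁-y₂)|
Area = (1/2)|(-17)((-1)-(-19)) + (-5)((-19)-8) + (-9)(8-(-1))|
Area = (1/2)|(-17)*18 + (-5)*(-27) + (-9)*9|
Area = (1/2)|(-306) + 135 + (-81)|
Area = (1/2)*252 = 126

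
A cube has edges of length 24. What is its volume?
Volume = s³
Volume = 24³
Volume = 13824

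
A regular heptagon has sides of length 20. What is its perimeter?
Perimeter = number of sides * side length
Perimeter = 7 * 20
Perimeter = 140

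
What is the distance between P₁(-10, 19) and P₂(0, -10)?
Using the distance formula: d = sqrt((x₂-x₁)² + (y₂-y₁)²)
dx = 0 - (-10) = 10
dy = (-10) - 19 = -29
d = sqrt(10² + (-29)²) = sqrt(100 + 841) = sqrt(941) = 30.68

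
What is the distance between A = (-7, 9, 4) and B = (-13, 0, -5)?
d = √[(-6)² + (-9)² + (-9)²] = √198 = 14.07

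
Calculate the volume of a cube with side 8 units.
Volume = s³
Volume = 8³
Volume = 512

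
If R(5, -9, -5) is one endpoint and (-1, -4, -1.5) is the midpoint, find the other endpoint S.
S = (2×(-1) - 5, 2×(-4) - (-9), 2×(-1.5) - (-5)) = (-7, 1, 2)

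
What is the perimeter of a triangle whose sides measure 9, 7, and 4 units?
Perimeter = sum of all sides
Perimeter = 9 + 7 + 4
Perimeter = 20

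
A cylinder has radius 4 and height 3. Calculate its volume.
Volume = pi * r² * h
Volume = pi * 4² * 3
Volume = pi * 16 * 3
Volume = pi * 48
Volume = 150.80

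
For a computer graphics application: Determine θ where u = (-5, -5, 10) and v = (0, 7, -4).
u·v = -75, |u|² = 150, |v|² = 65
cos θ = -75/√9750 ≈ -0.7596
θ ≈ 139.4°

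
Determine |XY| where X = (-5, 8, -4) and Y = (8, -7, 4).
d = √[(13)² + (-15)² + (8)²] = √458 = 21.4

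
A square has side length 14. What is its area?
Area = s²
Area = 14²
Area = 196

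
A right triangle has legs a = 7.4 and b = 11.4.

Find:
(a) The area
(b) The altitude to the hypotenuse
(a) Area = ½ab = ½·7.4·11.4 = 42.18
(b) Hypotenuse c = √(7.4² + 11.4²) = √184.72 = 13.5912
    Area = ½·c·h_c  →  h_c = 2·Area/c = 2·42.18/13.5912 = 6.207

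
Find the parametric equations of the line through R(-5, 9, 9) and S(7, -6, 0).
Direction vector d = S - R = (12, -15, -9)
x = -5 + 12t, y = 9 - 15t, z = 9 - 9t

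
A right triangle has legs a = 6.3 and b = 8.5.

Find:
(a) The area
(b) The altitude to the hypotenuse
(a) Area = ½ab = ½·6.3·8.5 = 26.775
(b) Hypotenuse c = √(6.3² + 8.5²) = √111.94 = 10.5802
    Area = ½·c·h_c  →  h_c = 2·Area/c = 2·26.775/10.5802 = 5.061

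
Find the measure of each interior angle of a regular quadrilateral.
Interior angle of a regular n-gon = (n-2)*180/n
Interior angle = (4-2)*180/4
Interior angle = 2*180/4
Interior angle = 360/4
Interior angle = 90 degrees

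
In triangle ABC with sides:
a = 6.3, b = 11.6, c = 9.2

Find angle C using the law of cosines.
cos(C) = (a² + b² - c²)/(2ab)
cos(C) = (6.3² + 11.6² - 9.2²)/(2·6.3·11.6) = 89.61/146.16 = 0.613095
C = arccos(0.613095) = 52.19°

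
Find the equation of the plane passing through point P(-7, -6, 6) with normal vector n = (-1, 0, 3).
d = n·P = (-1)(-7) + (0)(-6) + (3)(6) = 25
Plane: -x + 3z = 25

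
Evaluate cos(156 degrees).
cos(156 degrees) = -0.9135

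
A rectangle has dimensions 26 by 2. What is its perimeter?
Perimeter = 2 * (length + width)
Perimeter = 2 * (26 + 2)
Perimeter = 2 * 28
Perimeter = 56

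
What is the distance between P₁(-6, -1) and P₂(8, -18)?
Using the distance formula: d = sqrt((x₂-x₁)² + (y₂-y₁)²)
dx = 8 - (-6) = 14
dy = (-18) - (-1) = -17
d = sqrt(14² + (-17)²) = sqrt(196 + 289) = sqrt(485) = 22.02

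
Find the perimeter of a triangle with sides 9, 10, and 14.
Perimeter = sum of all sides
Perimeter = 9 + 10 + 14
Perimeter = 33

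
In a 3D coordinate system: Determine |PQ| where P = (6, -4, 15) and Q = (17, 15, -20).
d = √[(11)² + (19)² + (-35)²] = √1707 = 41.32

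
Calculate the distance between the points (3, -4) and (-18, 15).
Using the distance formula: d = sqrt((x₂-x₁)² + (y₂-y₁)²)
dx = (-18) - 3 = -21
dy = 15 - (-4) = 19
d = sqrt((-21)² + 19²) = sqrt(441 + 361) = sqrt(802) = 28.32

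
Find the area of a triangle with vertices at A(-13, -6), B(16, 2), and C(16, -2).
Using the coordinate formula: Area = (1/2)|x₁(y₂-y₃) + x₂(y₃-y₁) + x₃(y₁-y₂)|
Area = (1/2)|(-13)(2-(-2)) + 16((-2)-(-6)) + 16((-6)-2)|
Area = (1/2)|(-13)*4 + 16*4 + 16*(-8)|
Area = (1/2)|(-52) + 64 + (-128)|
Area = (1/2)*116 = 58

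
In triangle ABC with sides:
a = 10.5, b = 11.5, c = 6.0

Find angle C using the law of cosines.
cos(C) = (a² + b² - c²)/(2ab)
cos(C) = (10.5² + 11.5² - 6.0²)/(2·10.5·11.5) = 206.5/241.5 = 0.855072
C = arccos(0.855072) = 31.23°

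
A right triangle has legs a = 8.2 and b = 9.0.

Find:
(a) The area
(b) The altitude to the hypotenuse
(a) Area = ½ab = ½·8.2·9.0 = 36.9
(b) Hypotenuse c = √(8.2² + 9.0²) = √148.24 = 12.1754
    Area = ½·c·h_c  →  h_c = 2·Area/c = 2·36.9/12.1754 = 6.061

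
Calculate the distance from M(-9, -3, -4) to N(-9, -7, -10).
d = √[(0)² + (-4)² + (-6)²] = √52 = 7.211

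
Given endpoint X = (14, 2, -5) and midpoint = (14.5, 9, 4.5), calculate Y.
Y = (2×14.5 - 14, 2×9 - 2, 2×4.5 - (-5)) = (15, 16, 14)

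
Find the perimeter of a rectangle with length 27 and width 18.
Perimeter = 2 * (length + width)
Perimeter = 2 * (27 + 18)
Perimeter = 2 * 45
Perimeter = 90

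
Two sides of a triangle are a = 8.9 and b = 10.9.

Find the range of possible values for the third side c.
By the triangle inequality: |a - b| < c < a + b
|8.9 - 10.9| < c < 8.9 + 10.9
2 < c < 19.8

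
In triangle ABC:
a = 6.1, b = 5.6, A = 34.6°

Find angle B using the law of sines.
sin(B)/b = sin(A)/a
sin(B) = b·sin(A)/a = 5.6·sin(34.6°)/6.1 = 0.521299
B = arcsin(0.521299) = 31.42°  (b ≤ a, so B ≤ A and the acute solution is unique)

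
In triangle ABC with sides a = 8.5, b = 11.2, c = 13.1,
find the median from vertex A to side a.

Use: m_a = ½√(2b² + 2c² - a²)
m_a = ½√(2·11.2² + 2·13.1² - 8.5²)
m_a = ½√(250.88 + 343.22 - 72.25) = ½√521.85 = 11.42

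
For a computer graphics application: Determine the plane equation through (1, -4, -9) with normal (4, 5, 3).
d = n·P = (4)(1) + (5)(-4) + (3)(-9) = -43
Plane: 4x + 5y + 3z = -43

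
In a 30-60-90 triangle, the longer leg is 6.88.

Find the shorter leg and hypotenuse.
In a 30-60-90 triangle, sides are in ratio 1 : √3 : 2.
Long leg = short leg·√3  →  short leg = 6.88/√3 = 3.972
Hypotenuse = 2·(short leg) = 2·6.88/√3 = 7.944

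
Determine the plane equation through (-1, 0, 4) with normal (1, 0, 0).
d = n·P = (1)(-1) + (0)(0) + (0)(4) = -1
Plane: x = -1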